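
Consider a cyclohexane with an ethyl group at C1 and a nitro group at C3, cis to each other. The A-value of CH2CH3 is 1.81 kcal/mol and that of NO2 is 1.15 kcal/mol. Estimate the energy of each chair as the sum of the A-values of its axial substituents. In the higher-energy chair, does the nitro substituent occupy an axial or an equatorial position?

axial

C1 and C3 have the same parity, so for the cis isomer the two substituents are e,e in one chair and a,a in the other.
Chair I (ethyl axial, nitro axial): E = 2.96 kcal/mol.
Chair II (ethyl equatorial, nitro equatorial): E = 0.00 kcal/mol.
Chair I is the less stable (higher-energy) conformer, and in that chair the nitro group is axial.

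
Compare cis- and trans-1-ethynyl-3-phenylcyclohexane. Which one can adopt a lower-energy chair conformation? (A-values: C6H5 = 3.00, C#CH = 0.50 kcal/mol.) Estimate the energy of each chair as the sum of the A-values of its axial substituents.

At 1,3 positions (parity same): cis → (e,e or a,a); trans → (a,e or e,a).
Best chair for cis: E = 0.00 kcal/mol; best chair for trans: E = 0.50 kcal/mol.
The cis isomer is lower by 0.50 kcal/mol.

cis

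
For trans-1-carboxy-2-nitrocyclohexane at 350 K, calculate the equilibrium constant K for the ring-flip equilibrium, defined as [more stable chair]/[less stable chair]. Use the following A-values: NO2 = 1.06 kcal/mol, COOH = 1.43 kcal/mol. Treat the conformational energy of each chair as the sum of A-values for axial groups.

K ≈ 35.9

C1 and C2 have opposite parity, so for the trans isomer the two substituents are e,e in one chair and a,a in the other.
Chair I (nitro axial, carboxyl axial): E = 2.49 kcal/mol; chair II (nitro equatorial, carboxyl equatorial): E = 0.00 kcal/mol.
ΔG = 2.49 kcal/mol between the two chairs.
K = exp(ΔG/RT) with R = 1.987×10⁻³ kcal mol⁻¹ K⁻¹ and T = 350 K gives K ≈ 35.9.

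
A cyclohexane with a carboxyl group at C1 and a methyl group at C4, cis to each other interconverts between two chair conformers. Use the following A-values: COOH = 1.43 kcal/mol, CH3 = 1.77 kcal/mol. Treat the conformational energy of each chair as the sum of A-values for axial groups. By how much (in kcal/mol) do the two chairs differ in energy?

C1 and C4 have opposite parity, so for the cis isomer the two substituents are one axial and one equatorial in each chair.
Chair I (carboxyl axial, methyl equatorial): E = 1.43 kcal/mol.
Chair II (carboxyl equatorial, methyl axial): E = 1.77 kcal/mol.
ΔE = 1.77 − 1.43 = 0.34 kcal/mol; chair I is more stable.

0.34 kcal/mol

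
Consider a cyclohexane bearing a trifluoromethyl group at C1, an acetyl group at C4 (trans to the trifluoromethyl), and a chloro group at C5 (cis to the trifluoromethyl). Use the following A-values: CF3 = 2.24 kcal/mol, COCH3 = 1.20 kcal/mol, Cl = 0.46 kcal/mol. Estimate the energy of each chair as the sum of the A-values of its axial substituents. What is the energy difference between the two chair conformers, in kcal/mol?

3.90 kcal/mol

Chair I (trifluoromethyl axial, acetyl axial, chloro axial): E = 3.90 kcal/mol.
Chair II (trifluoromethyl equatorial, acetyl equatorial, chloro equatorial): E = 0.00 kcal/mol.
ΔE = 3.90 − 0.00 = 3.90 kcal/mol; chair II is more stable.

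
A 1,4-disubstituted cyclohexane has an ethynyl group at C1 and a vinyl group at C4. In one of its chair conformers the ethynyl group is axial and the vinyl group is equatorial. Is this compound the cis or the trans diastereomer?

C1 and C4 have opposite parity, so their axial bonds point in opposite directions.
With opposite-parity carbons, two substituents on the same face are one axial and one equatorial; opposite faces give both axial or both equatorial.
Here the groups are axial/equatorial → same face → cis.

cis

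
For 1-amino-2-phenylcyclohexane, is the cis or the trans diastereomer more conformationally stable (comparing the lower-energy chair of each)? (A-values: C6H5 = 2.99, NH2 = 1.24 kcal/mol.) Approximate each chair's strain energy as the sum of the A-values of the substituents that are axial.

trans

At 1,2 positions (parity opposite): cis → (a,e or e,a); trans → (e,e or a,a).
Best chair for cis: E = 1.24 kcal/mol; best chair for trans: E = 0.00 kcal/mol.
The trans isomer is lower by 1.24 kcal/mol.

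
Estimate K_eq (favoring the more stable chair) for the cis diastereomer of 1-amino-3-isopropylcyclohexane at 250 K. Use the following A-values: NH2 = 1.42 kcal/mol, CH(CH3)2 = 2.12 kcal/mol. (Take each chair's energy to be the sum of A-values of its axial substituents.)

K ≈ 1244

C1 and C3 have the same parity, so for the cis isomer the two substituents are e,e in one chair and a,a in the other.
Chair I (amino axial, isopropyl axial): E = 3.54 kcal/mol; chair II (amino equatorial, isopropyl equatorial): E = 0.00 kcal/mol.
ΔG = 3.54 kcal/mol between the two chairs.
K = exp(ΔG/RT) with R = 1.987×10⁻³ kcal mol⁻¹ K⁻¹ and T = 250 K gives K ≈ 1.24e+03.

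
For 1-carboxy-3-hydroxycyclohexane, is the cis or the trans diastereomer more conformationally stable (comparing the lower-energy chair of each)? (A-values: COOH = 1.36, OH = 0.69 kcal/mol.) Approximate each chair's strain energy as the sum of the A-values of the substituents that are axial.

cis

At 1,3 positions (parity same): cis → (e,e or a,a); trans → (a,e or e,a).
Best chair for cis: E = 0.00 kcal/mol; best chair for trans: E = 0.69 kcal/mol.
The cis isomer is lower by 0.69 kcal/mol.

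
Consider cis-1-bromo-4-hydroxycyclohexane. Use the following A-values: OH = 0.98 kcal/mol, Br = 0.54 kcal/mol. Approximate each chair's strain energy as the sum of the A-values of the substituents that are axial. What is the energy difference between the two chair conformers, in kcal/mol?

C1 and C4 have opposite parity, so for the cis isomer the two substituents are one axial and one equatorial in each chair.
Chair I (hydroxyl axial, bromo equatorial): E = 0.98 kcal/mol.
Chair II (hydroxyl equatorial, bromo axial): E = 0.54 kcal/mol.
ΔE = 0.98 − 0.54 = 0.44 kcal/mol; chair II is more stable.

0.44 kcal/mol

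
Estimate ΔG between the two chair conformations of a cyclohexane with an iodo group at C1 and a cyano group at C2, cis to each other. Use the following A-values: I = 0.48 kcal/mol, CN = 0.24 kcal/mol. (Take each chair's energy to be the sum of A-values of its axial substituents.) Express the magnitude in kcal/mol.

C1 and C2 have opposite parity, so for the cis isomer the two substituents are one axial and one equatorial in each chair.
Chair I (iodo axial, cyano equatorial): E = 0.48 kcal/mol.
Chair II (iodo equatorial, cyano axial): E = 0.24 kcal/mol.
ΔE = 0.48 − 0.24 = 0.24 kcal/mol; chair II is more stable.

0.24 kcal/mol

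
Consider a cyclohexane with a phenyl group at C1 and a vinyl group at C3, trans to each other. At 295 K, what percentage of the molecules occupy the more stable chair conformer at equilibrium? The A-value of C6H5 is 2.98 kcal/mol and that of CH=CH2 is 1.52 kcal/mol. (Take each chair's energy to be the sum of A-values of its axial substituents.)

C1 and C3 have the same parity, so for the trans isomer the two substituents are one axial and one equatorial in each chair.
Chair I (phenyl axial, vinyl equatorial): E = 2.98 kcal/mol; chair II (phenyl equatorial, vinyl axial): E = 1.52 kcal/mol.
ΔG = 1.46 kcal/mol between the two chairs.
K = exp(ΔG/RT) with R = 1.987×10⁻³ kcal mol⁻¹ K⁻¹ and T = 295 K gives K ≈ 12.1.
Fraction in the lower-energy chair = K/(K+1) = 92.3%.

92.3%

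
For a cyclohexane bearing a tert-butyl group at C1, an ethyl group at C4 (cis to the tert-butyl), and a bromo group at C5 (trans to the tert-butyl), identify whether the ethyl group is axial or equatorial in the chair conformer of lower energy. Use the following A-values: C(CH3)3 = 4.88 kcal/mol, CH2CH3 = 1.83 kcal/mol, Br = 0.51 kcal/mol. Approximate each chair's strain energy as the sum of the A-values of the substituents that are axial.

axial

Chair I (tert-butyl axial, ethyl equatorial, bromo equatorial): E = 4.88 kcal/mol.
Chair II (tert-butyl equatorial, ethyl axial, bromo axial): E = 2.34 kcal/mol.
Chair II is the more stable (lower-energy) conformer, and in that chair the ethyl group is axial.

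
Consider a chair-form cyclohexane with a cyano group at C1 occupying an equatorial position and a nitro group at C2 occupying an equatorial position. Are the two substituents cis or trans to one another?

C1 and C2 have opposite parity, so their axial bonds point in opposite directions.
With opposite-parity carbons, two substituents on the same face are one axial and one equatorial; opposite faces give both axial or both equatorial.
Here the groups are equatorial/equatorial → opposite face → trans.

trans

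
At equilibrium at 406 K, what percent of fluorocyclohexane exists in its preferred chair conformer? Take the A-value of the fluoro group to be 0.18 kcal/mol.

One chair has the fluoro group axial (E = 0.18 kcal/mol) and the other has it equatorial (E = 0).
ΔG = 0.18 kcal/mol between the two chairs.
K = exp(ΔG/RT) with R = 1.987×10⁻³ kcal mol⁻¹ K⁻¹ and T = 406 K gives K ≈ 1.25.
Fraction in the lower-energy chair = K/(K+1) = 55.6%.

55.6%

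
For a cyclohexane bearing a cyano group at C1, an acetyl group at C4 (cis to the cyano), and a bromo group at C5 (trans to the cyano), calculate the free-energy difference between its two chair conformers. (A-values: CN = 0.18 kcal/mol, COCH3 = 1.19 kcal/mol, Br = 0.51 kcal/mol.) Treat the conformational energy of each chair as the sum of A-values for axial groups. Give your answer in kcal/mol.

1.52 kcal/mol

Chair I (cyano axial, acetyl equatorial, bromo equatorial): E = 0.18 kcal/mol.
Chair II (cyano equatorial, acetyl axial, bromo axial): E = 1.70 kcal/mol.
ΔE = 1.70 − 0.18 = 1.52 kcal/mol; chair I is more stable.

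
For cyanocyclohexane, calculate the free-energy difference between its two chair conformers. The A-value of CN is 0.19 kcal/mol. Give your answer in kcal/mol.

0.19 kcal/mol

A monosubstituted cyclohexane has one chair with the cyano group axial (E = A = 0.19 kcal/mol) and one with it equatorial (E = 0).
ΔE = 0.19 − 0 = 0.19 kcal/mol.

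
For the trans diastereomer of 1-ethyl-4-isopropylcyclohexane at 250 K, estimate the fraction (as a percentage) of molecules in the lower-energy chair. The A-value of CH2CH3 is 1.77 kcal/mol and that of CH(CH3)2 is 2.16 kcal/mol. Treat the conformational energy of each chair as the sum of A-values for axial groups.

100.0%

C1 and C4 have opposite parity, so for the trans isomer the two substituents are e,e in one chair and a,a in the other.
Chair I (ethyl axial, isopropyl axial): E = 3.93 kcal/mol; chair II (ethyl equatorial, isopropyl equatorial): E = 0.00 kcal/mol.
ΔG = 3.93 kcal/mol between the two chairs.
K = exp(ΔG/RT) with R = 1.987×10⁻³ kcal mol⁻¹ K⁻¹ and T = 250 K gives K ≈ 2.73e+03.
Fraction in the lower-energy chair = K/(K+1) = 100.0%.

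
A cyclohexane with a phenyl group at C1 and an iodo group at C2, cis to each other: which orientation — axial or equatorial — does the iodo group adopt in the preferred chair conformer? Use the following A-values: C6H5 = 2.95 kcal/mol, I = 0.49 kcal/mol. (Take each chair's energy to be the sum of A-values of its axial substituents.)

C1 and C2 have opposite parity, so for the cis isomer the two substituents are one axial and one equatorial in each chair.
Chair I (phenyl axial, iodo equatorial): E = 2.95 kcal/mol.
Chair II (phenyl equatorial, iodo axial): E = 0.49 kcal/mol.
Chair II is the more stable (lower-energy) conformer, and in that chair the iodo group is axial.

axial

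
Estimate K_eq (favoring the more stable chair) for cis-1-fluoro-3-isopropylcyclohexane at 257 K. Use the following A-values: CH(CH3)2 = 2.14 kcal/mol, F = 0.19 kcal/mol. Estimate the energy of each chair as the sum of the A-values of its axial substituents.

K ≈ 95.8

C1 and C3 have the same parity, so for the cis isomer the two substituents are e,e in one chair and a,a in the other.
Chair I (isopropyl axial, fluoro axial): E = 2.33 kcal/mol; chair II (isopropyl equatorial, fluoro equatorial): E = 0.00 kcal/mol.
ΔG = 2.33 kcal/mol between the two chairs.
K = exp(ΔG/RT) with R = 1.987×10⁻³ kcal mol⁻¹ K⁻¹ and T = 257 K gives K ≈ 95.8.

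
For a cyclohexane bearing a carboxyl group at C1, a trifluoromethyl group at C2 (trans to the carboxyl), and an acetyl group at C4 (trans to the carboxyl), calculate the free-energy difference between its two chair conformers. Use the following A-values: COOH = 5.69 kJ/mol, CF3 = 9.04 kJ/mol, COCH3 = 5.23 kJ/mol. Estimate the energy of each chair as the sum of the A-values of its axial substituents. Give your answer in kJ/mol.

Chair I (carboxyl axial, trifluoromethyl axial, acetyl axial): E = 19.96 kJ/mol.
Chair II (carboxyl equatorial, trifluoromethyl equatorial, acetyl equatorial): E = 0.00 kJ/mol.
ΔE = 19.96 − 0.00 = 19.96 kJ/mol; chair II is more stable.

19.96 kJ/mol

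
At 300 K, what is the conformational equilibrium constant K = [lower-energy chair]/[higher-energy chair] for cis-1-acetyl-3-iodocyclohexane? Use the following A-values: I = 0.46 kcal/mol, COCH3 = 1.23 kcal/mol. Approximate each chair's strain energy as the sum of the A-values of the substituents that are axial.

C1 and C3 have the same parity, so for the cis isomer the two substituents are e,e in one chair and a,a in the other.
Chair I (iodo axial, acetyl axial): E = 1.69 kcal/mol; chair II (iodo equatorial, acetyl equatorial): E = 0.00 kcal/mol.
ΔG = 1.69 kcal/mol between the two chairs.
K = exp(ΔG/RT) with R = 1.987×10⁻³ kcal mol⁻¹ K⁻¹ and T = 300 K gives K ≈ 17.

K ≈ 17.0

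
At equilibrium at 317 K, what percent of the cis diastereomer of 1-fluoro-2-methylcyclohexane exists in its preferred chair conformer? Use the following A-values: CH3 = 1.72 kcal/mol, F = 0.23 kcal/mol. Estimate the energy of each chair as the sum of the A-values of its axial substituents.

91.4%

C1 and C2 have opposite parity, so for the cis isomer the two substituents are one axial and one equatorial in each chair.
Chair I (methyl axial, fluoro equatorial): E = 1.72 kcal/mol; chair II (methyl equatorial, fluoro axial): E = 0.23 kcal/mol.
ΔG = 1.49 kcal/mol between the two chairs.
K = exp(ΔG/RT) with R = 1.987×10⁻³ kcal mol⁻¹ K⁻¹ and T = 317 K gives K ≈ 10.6.
Fraction in the lower-energy chair = K/(K+1) = 91.4%.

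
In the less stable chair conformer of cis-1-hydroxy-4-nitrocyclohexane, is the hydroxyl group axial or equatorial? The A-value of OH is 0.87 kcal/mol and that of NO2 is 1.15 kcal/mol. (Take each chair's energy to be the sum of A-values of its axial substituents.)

equatorial

C1 and C4 have opposite parity, so for the cis isomer the two substituents are one axial and one equatorial in each chair.
Chair I (hydroxyl axial, nitro equatorial): E = 0.87 kcal/mol.
Chair II (hydroxyl equatorial, nitro axial): E = 1.15 kcal/mol.
Chair II is the less stable (higher-energy) conformer, and in that chair the hydroxyl group is equatorial.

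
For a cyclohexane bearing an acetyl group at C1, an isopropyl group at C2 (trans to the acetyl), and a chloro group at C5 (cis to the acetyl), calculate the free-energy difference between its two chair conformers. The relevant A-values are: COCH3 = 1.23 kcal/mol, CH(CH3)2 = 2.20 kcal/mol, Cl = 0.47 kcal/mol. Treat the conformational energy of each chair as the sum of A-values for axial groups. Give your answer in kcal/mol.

3.90 kcal/mol

Chair I (acetyl axial, isopropyl axial, chloro axial): E = 3.90 kcal/mol.
Chair II (acetyl equatorial, isopropyl equatorial, chloro equatorial): E = 0.00 kcal/mol.
ΔE = 3.90 − 0.00 = 3.90 kcal/mol; chair II is more stable.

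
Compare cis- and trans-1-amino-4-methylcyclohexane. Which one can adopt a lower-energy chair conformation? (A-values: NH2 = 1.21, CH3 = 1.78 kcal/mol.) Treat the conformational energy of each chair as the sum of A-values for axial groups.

At 1,4 positions (parity opposite): cis → (a,e or e,a); trans → (e,e or a,a).
Best chair for cis: E = 1.21 kcal/mol; best chair for trans: E = 0.00 kcal/mol.
The trans isomer is lower by 1.21 kcal/mol.

trans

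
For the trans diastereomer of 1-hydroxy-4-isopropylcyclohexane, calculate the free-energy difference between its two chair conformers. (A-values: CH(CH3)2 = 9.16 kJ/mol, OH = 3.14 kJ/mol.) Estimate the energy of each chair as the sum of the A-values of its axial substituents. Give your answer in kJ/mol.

12.30 kJ/mol

C1 and C4 have opposite parity, so for the trans isomer the two substituents are e,e in one chair and a,a in the other.
Chair I (isopropyl axial, hydroxyl axial): E = 12.30 kJ/mol.
Chair II (isopropyl equatorial, hydroxyl equatorial): E = 0.00 kJ/mol.
ΔE = 12.30 − 0.00 = 12.30 kJ/mol; chair II is more stable.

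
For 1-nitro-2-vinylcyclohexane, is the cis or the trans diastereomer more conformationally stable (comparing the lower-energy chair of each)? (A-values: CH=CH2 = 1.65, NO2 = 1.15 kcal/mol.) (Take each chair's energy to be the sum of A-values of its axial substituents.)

trans

At 1,2 positions (parity opposite): cis → (a,e or e,a); trans → (e,e or a,a).
Best chair for cis: E = 1.15 kcal/mol; best chair for trans: E = 0.00 kcal/mol.
The trans isomer is lower by 1.15 kcal/mol.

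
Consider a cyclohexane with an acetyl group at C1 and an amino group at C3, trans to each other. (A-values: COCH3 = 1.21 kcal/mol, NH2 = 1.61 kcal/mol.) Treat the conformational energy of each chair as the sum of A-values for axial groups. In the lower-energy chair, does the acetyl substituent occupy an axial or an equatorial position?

axial

C1 and C3 have the same parity, so for the trans isomer the two substituents are one axial and one equatorial in each chair.
Chair I (acetyl axial, amino equatorial): E = 1.21 kcal/mol.
Chair II (acetyl equatorial, amino axial): E = 1.61 kcal/mol.
Chair I is the more stable (lower-energy) conformer, and in that chair the acetyl group is axial.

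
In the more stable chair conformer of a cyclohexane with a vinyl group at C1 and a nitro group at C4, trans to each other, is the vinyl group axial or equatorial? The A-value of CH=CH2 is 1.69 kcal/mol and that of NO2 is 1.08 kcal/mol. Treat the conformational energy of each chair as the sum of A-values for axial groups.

C1 and C4 have opposite parity, so for the trans isomer the two substituents are e,e in one chair and a,a in the other.
Chair I (vinyl axial, nitro axial): E = 2.77 kcal/mol.
Chair II (vinyl equatorial, nitro equatorial): E = 0.00 kcal/mol.
Chair II is the more stable (lower-energy) conformer, and in that chair the vinyl group is equatorial.

equatorial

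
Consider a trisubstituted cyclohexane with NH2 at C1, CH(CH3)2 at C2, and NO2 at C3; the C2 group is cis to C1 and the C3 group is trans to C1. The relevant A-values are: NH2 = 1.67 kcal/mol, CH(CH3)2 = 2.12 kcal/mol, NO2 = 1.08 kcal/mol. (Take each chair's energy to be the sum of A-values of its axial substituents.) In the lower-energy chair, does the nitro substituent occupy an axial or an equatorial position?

equatorial

Chair I (amino axial, isopropyl equatorial, nitro equatorial): E = 1.67 kcal/mol.
Chair II (amino equatorial, isopropyl axial, nitro axial): E = 3.20 kcal/mol.
Chair I is the more stable (lower-energy) conformer, and in that chair the nitro group is equatorial.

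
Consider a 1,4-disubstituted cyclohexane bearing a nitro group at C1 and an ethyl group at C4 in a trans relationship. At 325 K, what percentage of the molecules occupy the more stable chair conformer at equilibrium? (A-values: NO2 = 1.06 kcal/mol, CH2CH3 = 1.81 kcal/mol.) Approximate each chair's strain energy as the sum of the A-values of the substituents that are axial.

C1 and C4 have opposite parity, so for the trans isomer the two substituents are e,e in one chair and a,a in the other.
Chair I (nitro axial, ethyl axial): E = 2.87 kcal/mol; chair II (nitro equatorial, ethyl equatorial): E = 0.00 kcal/mol.
ΔG = 2.87 kcal/mol between the two chairs.
K = exp(ΔG/RT) with R = 1.987×10⁻³ kcal mol⁻¹ K⁻¹ and T = 325 K gives K ≈ 85.1.
Fraction in the lower-energy chair = K/(K+1) = 98.8%.

98.8%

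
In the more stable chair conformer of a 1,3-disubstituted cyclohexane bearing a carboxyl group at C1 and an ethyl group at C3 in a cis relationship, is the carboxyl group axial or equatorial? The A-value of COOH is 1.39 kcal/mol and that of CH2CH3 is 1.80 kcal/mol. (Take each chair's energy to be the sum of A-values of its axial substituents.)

equatorial

C1 and C3 have the same parity, so for the cis isomer the two substituents are e,e in one chair and a,a in the other.
Chair I (carboxyl axial, ethyl axial): E = 3.19 kcal/mol.
Chair II (carboxyl equatorial, ethyl equatorial): E = 0.00 kcal/mol.
Chair II is the more stable (lower-energy) conformer, and in that chair the carboxyl group is equatorial.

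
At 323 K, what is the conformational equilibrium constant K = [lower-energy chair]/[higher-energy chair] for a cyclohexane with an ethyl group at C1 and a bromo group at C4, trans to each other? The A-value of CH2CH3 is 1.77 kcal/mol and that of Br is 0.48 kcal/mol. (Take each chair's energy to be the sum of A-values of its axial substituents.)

C1 and C4 have opposite parity, so for the trans isomer the two substituents are e,e in one chair and a,a in the other.
Chair I (ethyl axial, bromo axial): E = 2.25 kcal/mol; chair II (ethyl equatorial, bromo equatorial): E = 0.00 kcal/mol.
ΔG = 2.25 kcal/mol between the two chairs.
K = exp(ΔG/RT) with R = 1.987×10⁻³ kcal mol⁻¹ K⁻¹ and T = 323 K gives K ≈ 33.3.

K ≈ 33.3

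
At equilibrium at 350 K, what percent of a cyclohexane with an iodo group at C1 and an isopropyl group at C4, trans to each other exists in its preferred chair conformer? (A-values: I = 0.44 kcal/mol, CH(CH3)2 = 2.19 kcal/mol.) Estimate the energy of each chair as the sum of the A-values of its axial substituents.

C1 and C4 have opposite parity, so for the trans isomer the two substituents are e,e in one chair and a,a in the other.
Chair I (iodo axial, isopropyl axial): E = 2.63 kcal/mol; chair II (iodo equatorial, isopropyl equatorial): E = 0.00 kcal/mol.
ΔG = 2.63 kcal/mol between the two chairs.
K = exp(ΔG/RT) with R = 1.987×10⁻³ kcal mol⁻¹ K⁻¹ and T = 350 K gives K ≈ 43.9.
Fraction in the lower-energy chair = K/(K+1) = 97.8%.

97.8%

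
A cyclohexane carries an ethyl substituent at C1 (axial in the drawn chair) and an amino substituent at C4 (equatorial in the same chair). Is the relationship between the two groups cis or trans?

cis

C1 and C4 have opposite parity, so their axial bonds point in opposite directions.
With opposite-parity carbons, two substituents on the same face are one axial and one equatorial; opposite faces give both axial or both equatorial.
Here the groups are axial/equatorial → same face → cis.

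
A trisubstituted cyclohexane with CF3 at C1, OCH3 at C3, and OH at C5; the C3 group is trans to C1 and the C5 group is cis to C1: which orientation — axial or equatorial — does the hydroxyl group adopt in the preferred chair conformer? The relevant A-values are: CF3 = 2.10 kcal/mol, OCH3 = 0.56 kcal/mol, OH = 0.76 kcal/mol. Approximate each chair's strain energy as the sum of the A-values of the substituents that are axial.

Chair I (trifluoromethyl axial, methoxy equatorial, hydroxyl axial): E = 2.86 kcal/mol.
Chair II (trifluoromethyl equatorial, methoxy axial, hydroxyl equatorial): E = 0.56 kcal/mol.
Chair II is the more stable (lower-energy) conformer, and in that chair the hydroxyl group is equatorial.

equatorial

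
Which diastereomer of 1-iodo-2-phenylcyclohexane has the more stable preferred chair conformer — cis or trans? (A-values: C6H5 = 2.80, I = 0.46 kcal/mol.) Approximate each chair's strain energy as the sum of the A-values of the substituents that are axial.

trans

At 1,2 positions (parity opposite): cis → (a,e or e,a); trans → (e,e or a,a).
Best chair for cis: E = 0.46 kcal/mol; best chair for trans: E = 0.00 kcal/mol.
The trans isomer is lower by 0.46 kcal/mol.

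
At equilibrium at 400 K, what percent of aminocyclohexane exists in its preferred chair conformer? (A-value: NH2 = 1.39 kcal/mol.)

One chair has the amino group axial (E = 1.39 kcal/mol) and the other has it equatorial (E = 0).
ΔG = 1.39 kcal/mol between the two chairs.
K = exp(ΔG/RT) with R = 1.987×10⁻³ kcal mol⁻¹ K⁻¹ and T = 400 K gives K ≈ 5.75.
Fraction in the lower-energy chair = K/(K+1) = 85.2%.

85.2%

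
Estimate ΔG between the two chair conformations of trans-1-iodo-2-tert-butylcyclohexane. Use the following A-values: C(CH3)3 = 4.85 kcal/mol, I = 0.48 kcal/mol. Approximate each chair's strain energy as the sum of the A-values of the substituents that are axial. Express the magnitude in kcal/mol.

5.33 kcal/mol

C1 and C2 have opposite parity, so for the trans isomer the two substituents are e,e in one chair and a,a in the other.
Chair I (tert-butyl axial, iodo axial): E = 5.33 kcal/mol.
Chair II (tert-butyl equatorial, iodo equatorial): E = 0.00 kcal/mol.
ΔE = 5.33 − 0.00 = 5.33 kcal/mol; chair II is more stable.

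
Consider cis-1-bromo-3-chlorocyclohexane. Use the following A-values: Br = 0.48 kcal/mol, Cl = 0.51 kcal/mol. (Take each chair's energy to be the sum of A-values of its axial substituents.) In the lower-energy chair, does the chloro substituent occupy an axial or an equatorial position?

C1 and C3 have the same parity, so for the cis isomer the two substituents are e,e in one chair and a,a in the other.
Chair I (bromo axial, chloro axial): E = 0.99 kcal/mol.
Chair II (bromo equatorial, chloro equatorial): E = 0.00 kcal/mol.
Chair II is the more stable (lower-energy) conformer, and in that chair the chloro group is equatorial.

equatorial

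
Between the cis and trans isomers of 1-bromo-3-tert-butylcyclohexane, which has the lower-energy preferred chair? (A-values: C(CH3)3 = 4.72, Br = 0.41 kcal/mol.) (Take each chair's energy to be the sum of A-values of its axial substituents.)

At 1,3 positions (parity same): cis → (e,e or a,a); trans → (a,e or e,a).
Best chair for cis: E = 0.00 kcal/mol; best chair for trans: E = 0.41 kcal/mol.
The cis isomer is lower by 0.41 kcal/mol.

cis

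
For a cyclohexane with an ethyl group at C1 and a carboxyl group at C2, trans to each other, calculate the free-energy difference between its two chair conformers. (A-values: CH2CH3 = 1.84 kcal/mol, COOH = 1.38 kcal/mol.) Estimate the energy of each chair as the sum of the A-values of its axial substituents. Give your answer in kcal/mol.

3.22 kcal/mol

C1 and C2 have opposite parity, so for the trans isomer the two substituents are e,e in one chair and a,a in the other.
Chair I (ethyl axial, carboxyl axial): E = 3.22 kcal/mol.
Chair II (ethyl equatorial, carboxyl equatorial): E = 0.00 kcal/mol.
ΔE = 3.22 − 0.00 = 3.22 kcal/mol; chair II is more stable.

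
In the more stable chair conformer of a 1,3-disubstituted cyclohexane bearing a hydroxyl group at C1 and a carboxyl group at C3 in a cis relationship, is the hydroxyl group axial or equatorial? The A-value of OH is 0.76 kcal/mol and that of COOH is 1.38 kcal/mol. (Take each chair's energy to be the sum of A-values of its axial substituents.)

C1 and C3 have the same parity, so for the cis isomer the two substituents are e,e in one chair and a,a in the other.
Chair I (hydroxyl axial, carboxyl axial): E = 2.14 kcal/mol.
Chair II (hydroxyl equatorial, carboxyl equatorial): E = 0.00 kcal/mol.
Chair II is the more stable (lower-energy) conformer, and in that chair the hydroxyl group is equatorial.

equatorial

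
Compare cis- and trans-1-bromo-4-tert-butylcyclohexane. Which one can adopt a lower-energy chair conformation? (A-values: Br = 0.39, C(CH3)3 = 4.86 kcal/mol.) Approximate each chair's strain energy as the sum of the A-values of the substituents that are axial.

At 1,4 positions (parity opposite): cis → (a,e or e,a); trans → (e,e or a,a).
Best chair for cis: E = 0.39 kcal/mol; best chair for trans: E = 0.00 kcal/mol.
The trans isomer is lower by 0.39 kcal/mol.

trans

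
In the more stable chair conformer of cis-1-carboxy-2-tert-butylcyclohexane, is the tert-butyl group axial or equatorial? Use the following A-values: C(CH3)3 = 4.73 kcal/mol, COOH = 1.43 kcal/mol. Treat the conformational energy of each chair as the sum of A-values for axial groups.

C1 and C2 have opposite parity, so for the cis isomer the two substituents are one axial and one equatorial in each chair.
Chair I (tert-butyl axial, carboxyl equatorial): E = 4.73 kcal/mol.
Chair II (tert-butyl equatorial, carboxyl axial): E = 1.43 kcal/mol.
Chair II is the more stable (lower-energy) conformer, and in that chair the tert-butyl group is equatorial.

equatorial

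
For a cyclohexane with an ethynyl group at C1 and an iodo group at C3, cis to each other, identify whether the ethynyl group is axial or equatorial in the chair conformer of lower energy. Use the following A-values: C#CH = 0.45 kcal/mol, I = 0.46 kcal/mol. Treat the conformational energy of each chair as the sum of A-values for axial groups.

equatorial

C1 and C3 have the same parity, so for the cis isomer the two substituents are e,e in one chair and a,a in the other.
Chair I (ethynyl axial, iodo axial): E = 0.91 kcal/mol.
Chair II (ethynyl equatorial, iodo equatorial): E = 0.00 kcal/mol.
Chair II is the more stable (lower-energy) conformer, and in that chair the ethynyl group is equatorial.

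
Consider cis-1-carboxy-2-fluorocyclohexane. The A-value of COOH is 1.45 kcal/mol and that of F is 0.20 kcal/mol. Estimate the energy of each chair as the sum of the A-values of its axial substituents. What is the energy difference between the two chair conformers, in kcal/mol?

C1 and C2 have opposite parity, so for the cis isomer the two substituents are one axial and one equatorial in each chair.
Chair I (carboxyl axial, fluoro equatorial): E = 1.45 kcal/mol.
Chair II (carboxyl equatorial, fluoro axial): E = 0.20 kcal/mol.
ΔE = 1.45 − 0.20 = 1.25 kcal/mol; chair II is more stable.

1.25 kcal/mol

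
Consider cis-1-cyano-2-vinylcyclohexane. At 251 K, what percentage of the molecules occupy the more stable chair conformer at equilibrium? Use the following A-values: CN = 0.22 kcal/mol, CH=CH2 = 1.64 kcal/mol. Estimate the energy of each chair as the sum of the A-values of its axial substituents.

C1 and C2 have opposite parity, so for the cis isomer the two substituents are one axial and one equatorial in each chair.
Chair I (cyano axial, vinyl equatorial): E = 0.22 kcal/mol; chair II (cyano equatorial, vinyl axial): E = 1.64 kcal/mol.
ΔG = 1.42 kcal/mol between the two chairs.
K = exp(ΔG/RT) with R = 1.987×10⁻³ kcal mol⁻¹ K⁻¹ and T = 251 K gives K ≈ 17.2.
Fraction in the lower-energy chair = K/(K+1) = 94.5%.

94.5%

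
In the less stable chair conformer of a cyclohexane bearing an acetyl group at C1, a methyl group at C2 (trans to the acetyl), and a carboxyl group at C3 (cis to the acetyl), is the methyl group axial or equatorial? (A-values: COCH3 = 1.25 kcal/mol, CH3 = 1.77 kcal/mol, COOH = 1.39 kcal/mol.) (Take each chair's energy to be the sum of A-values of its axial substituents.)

axial

Chair I (acetyl axial, methyl axial, carboxyl axial): E = 4.41 kcal/mol.
Chair II (acetyl equatorial, methyl equatorial, carboxyl equatorial): E = 0.00 kcal/mol.
Chair I is the less stable (higher-energy) conformer, and in that chair the methyl group is axial.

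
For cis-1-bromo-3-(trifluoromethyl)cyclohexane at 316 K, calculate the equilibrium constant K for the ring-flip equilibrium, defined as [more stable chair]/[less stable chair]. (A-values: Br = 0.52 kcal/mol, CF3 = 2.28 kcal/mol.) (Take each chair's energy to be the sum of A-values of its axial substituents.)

K ≈ 86.4

C1 and C3 have the same parity, so for the cis isomer the two substituents are e,e in one chair and a,a in the other.
Chair I (bromo axial, trifluoromethyl axial): E = 2.80 kcal/mol; chair II (bromo equatorial, trifluoromethyl equatorial): E = 0.00 kcal/mol.
ΔG = 2.80 kcal/mol between the two chairs.
K = exp(ΔG/RT) with R = 1.987×10⁻³ kcal mol⁻¹ K⁻¹ and T = 316 K gives K ≈ 86.4.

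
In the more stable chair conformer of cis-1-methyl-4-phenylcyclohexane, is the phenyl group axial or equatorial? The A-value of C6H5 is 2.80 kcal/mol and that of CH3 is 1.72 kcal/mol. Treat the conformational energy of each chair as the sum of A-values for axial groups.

C1 and C4 have opposite parity, so for the cis isomer the two substituents are one axial and one equatorial in each chair.
Chair I (phenyl axial, methyl equatorial): E = 2.80 kcal/mol.
Chair II (phenyl equatorial, methyl axial): E = 1.72 kcal/mol.
Chair II is the more stable (lower-energy) conformer, and in that chair the phenyl group is equatorial.

equatorial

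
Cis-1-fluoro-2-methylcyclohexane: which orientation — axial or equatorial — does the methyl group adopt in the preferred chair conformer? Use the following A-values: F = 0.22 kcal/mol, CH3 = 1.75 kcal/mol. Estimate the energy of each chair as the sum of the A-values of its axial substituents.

equatorial

C1 and C2 have opposite parity, so for the cis isomer the two substituents are one axial and one equatorial in each chair.
Chair I (fluoro axial, methyl equatorial): E = 0.22 kcal/mol.
Chair II (fluoro equatorial, methyl axial): E = 1.75 kcal/mol.
Chair I is the more stable (lower-energy) conformer, and in that chair the methyl group is equatorial.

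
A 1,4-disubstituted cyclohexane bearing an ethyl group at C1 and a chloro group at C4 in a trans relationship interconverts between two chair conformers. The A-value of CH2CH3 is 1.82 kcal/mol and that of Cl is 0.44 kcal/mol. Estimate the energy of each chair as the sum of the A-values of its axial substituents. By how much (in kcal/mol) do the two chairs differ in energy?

2.26 kcal/mol

C1 and C4 have opposite parity, so for the trans isomer the two substituents are e,e in one chair and a,a in the other.
Chair I (ethyl axial, chloro axial): E = 2.26 kcal/mol.
Chair II (ethyl equatorial, chloro equatorial): E = 0.00 kcal/mol.
ΔE = 2.26 − 0.00 = 2.26 kcal/mol; chair II is more stable.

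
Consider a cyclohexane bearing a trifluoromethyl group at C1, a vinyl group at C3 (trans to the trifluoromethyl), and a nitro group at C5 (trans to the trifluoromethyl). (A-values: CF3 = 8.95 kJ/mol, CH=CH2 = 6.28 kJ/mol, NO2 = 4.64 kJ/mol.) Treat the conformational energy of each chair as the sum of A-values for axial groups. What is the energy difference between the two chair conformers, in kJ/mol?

1.97 kJ/mol

Chair I (trifluoromethyl axial, vinyl equatorial, nitro equatorial): E = 8.95 kJ/mol.
Chair II (trifluoromethyl equatorial, vinyl axial, nitro axial): E = 10.92 kJ/mol.
ΔE = 10.92 − 8.95 = 1.97 kJ/mol; chair I is more stable.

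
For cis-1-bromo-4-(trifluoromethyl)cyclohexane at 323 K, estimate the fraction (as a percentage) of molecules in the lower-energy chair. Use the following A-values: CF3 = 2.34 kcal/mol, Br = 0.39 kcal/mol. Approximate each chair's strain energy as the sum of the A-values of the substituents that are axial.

C1 and C4 have opposite parity, so for the cis isomer the two substituents are one axial and one equatorial in each chair.
Chair I (trifluoromethyl axial, bromo equatorial): E = 2.34 kcal/mol; chair II (trifluoromethyl equatorial, bromo axial): E = 0.39 kcal/mol.
ΔG = 1.95 kcal/mol between the two chairs.
K = exp(ΔG/RT) with R = 1.987×10⁻³ kcal mol⁻¹ K⁻¹ and T = 323 K gives K ≈ 20.9.
Fraction in the lower-energy chair = K/(K+1) = 95.4%.

95.4%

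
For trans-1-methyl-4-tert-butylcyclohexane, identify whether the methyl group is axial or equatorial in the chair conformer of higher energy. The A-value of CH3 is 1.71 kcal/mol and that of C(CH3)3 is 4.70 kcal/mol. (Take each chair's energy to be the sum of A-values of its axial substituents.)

C1 and C4 have opposite parity, so for the trans isomer the two substituents are e,e in one chair and a,a in the other.
Chair I (methyl axial, tert-butyl axial): E = 6.41 kcal/mol.
Chair II (methyl equatorial, tert-butyl equatorial): E = 0.00 kcal/mol.
Chair I is the less stable (higher-energy) conformer, and in that chair the methyl group is axial.

axial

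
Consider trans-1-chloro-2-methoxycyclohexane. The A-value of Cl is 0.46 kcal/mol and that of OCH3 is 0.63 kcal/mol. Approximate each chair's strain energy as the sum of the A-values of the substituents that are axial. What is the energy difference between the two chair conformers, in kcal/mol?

1.09 kcal/mol

C1 and C2 have opposite parity, so for the trans isomer the two substituents are e,e in one chair and a,a in the other.
Chair I (chloro axial, methoxy axial): E = 1.09 kcal/mol.
Chair II (chloro equatorial, methoxy equatorial): E = 0.00 kcal/mol.
ΔE = 1.09 − 0.00 = 1.09 kcal/mol; chair II is more stable.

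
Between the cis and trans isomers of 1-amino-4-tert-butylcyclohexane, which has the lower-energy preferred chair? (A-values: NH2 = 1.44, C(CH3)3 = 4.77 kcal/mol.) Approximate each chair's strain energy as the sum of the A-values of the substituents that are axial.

trans

At 1,4 positions (parity opposite): cis → (a,e or e,a); trans → (e,e or a,a).
Best chair for cis: E = 1.44 kcal/mol; best chair for trans: E = 0.00 kcal/mol.
The trans isomer is lower by 1.44 kcal/mol.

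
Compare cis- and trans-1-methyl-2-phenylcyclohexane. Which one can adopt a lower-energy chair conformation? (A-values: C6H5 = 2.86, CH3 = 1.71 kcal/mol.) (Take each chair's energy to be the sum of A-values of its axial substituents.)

At 1,2 positions (parity opposite): cis → (a,e or e,a); trans → (e,e or a,a).
Best chair for cis: E = 1.71 kcal/mol; best chair for trans: E = 0.00 kcal/mol.
The trans isomer is lower by 1.71 kcal/mol.

trans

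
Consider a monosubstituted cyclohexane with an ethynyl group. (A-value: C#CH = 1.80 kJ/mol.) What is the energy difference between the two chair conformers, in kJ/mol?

1.80 kJ/mol

A monosubstituted cyclohexane has one chair with the ethynyl group axial (E = A = 1.80 kJ/mol) and one with it equatorial (E = 0).
ΔE = 1.80 − 0 = 1.80 kJ/mol.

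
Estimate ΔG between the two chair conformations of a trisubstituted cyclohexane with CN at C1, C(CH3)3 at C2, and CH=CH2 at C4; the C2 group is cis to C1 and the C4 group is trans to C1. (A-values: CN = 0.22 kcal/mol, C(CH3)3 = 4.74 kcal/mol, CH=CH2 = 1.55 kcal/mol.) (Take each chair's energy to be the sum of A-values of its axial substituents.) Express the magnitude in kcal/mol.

Chair I (cyano axial, tert-butyl equatorial, vinyl axial): E = 1.77 kcal/mol.
Chair II (cyano equatorial, tert-butyl axial, vinyl equatorial): E = 4.74 kcal/mol.
ΔE = 4.74 − 1.77 = 2.97 kcal/mol; chair I is more stable.

2.97 kcal/mol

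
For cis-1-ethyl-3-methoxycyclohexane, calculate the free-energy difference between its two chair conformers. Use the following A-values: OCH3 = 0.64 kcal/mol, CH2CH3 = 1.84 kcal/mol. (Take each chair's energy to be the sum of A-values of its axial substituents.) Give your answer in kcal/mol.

2.48 kcal/mol

C1 and C3 have the same parity, so for the cis isomer the two substituents are e,e in one chair and a,a in the other.
Chair I (methoxy axial, ethyl axial): E = 2.48 kcal/mol.
Chair II (methoxy equatorial, ethyl equatorial): E = 0.00 kcal/mol.
ΔE = 2.48 − 0.00 = 2.48 kcal/mol; chair II is more stable.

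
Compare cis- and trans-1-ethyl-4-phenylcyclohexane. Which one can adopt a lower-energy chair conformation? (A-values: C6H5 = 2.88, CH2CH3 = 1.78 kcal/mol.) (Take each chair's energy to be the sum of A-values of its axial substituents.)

At 1,4 positions (parity opposite): cis → (a,e or e,a); trans → (e,e or a,a).
Best chair for cis: E = 1.78 kcal/mol; best chair for trans: E = 0.00 kcal/mol.
The trans isomer is lower by 1.78 kcal/mol.

trans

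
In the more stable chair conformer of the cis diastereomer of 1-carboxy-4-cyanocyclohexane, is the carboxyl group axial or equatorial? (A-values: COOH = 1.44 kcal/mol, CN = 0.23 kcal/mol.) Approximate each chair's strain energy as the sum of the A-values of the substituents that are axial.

equatorial

C1 and C4 have opposite parity, so for the cis isomer the two substituents are one axial and one equatorial in each chair.
Chair I (carboxyl axial, cyano equatorial): E = 1.44 kcal/mol.
Chair II (carboxyl equatorial, cyano axial): E = 0.23 kcal/mol.
Chair II is the more stable (lower-energy) conformer, and in that chair the carboxyl group is equatorial.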